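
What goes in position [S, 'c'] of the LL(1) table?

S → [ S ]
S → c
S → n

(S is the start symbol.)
S → c

To find M[S, 'c'], we find productions for S where 'c' is in the predict set (PREDICT(N → α) = (FIRST(α) \ {ε}) ∪ (FOLLOW(N) if α ⇒* ε)).

S → [ S ]: PREDICT = { '[' }
S → c: PREDICT = { 'c' }
  'c' is in predict set, so this production goes in M[S, 'c']
S → n: PREDICT = { 'n' }

M[S, 'c'] = S → c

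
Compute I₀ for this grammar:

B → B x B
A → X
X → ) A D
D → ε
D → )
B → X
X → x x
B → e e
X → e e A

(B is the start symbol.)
First, augment the grammar with B' → B
I₀ = CLOSURE({ [B' → . B] }):
  [B' → . B] has the dot before B: add [B → . B x B], [B → . X], [B → . e e]
  [B → . X] has the dot before X: add [X → . ) A D], [X → . x x], [X → . e e A]
No further items can be added.

I₀ = { [B → . B x B], [B → . X], [B → . e e], [B' → . B], [X → . ) A D], [X → . e e A], [X → . x x] }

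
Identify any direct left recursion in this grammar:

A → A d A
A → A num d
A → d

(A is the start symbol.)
Yes, A is left-recursive

Direct left recursion occurs when N → N α for some non-terminal N (the right-hand side begins with the left-hand side itself).

A → A d A: LEFT RECURSIVE (starts with A)
A → A num d: LEFT RECURSIVE (starts with A)
A → d: starts with d

The grammar has direct left recursion on: A.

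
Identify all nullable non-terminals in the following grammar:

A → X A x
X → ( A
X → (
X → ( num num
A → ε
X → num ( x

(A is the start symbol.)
{ 'A' }

A non-terminal is nullable if it can derive ε (the empty string): either it has an ε-production, or it has a production whose right-hand side consists entirely of nullable non-terminals.

ε-productions: A → ε
So A is immediately nullable.
No further non-terminal can be added: every production for the remaining non-terminals contains a terminal or a non-nullable non-terminal.
Nullable = { 'A' }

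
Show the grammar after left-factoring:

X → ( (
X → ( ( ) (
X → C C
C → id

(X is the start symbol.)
X → ( ( X'
X' → ε
X' → ) (
X → C C
C → id

Left-factoring transforms A → αβ₁ | αβ₂ into A → αA' and A' → β₁ | β₂
(α is the longest common prefix among the alternatives). Repeat until
no nonterminal has two alternatives with a common prefix.

Round 1: X has alternatives sharing prefix '( ('. Introduce X': X → ( ( X'
  Add: X' → ε
  Add: X' → ) (

No remaining common prefixes — done.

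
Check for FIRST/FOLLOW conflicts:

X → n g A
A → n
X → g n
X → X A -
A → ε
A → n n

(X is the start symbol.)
A FIRST/FOLLOW conflict occurs when a non-terminal N has a nullable alternative N → β (β ⇒* ε) and another alternative N → α with FIRST(α) ∩ FOLLOW(N) ≠ ∅: on such a lookahead the parser cannot decide between expanding α and letting N vanish via β.

Nullable non-terminals: A.

A: nullable alternative(s) A → ε; FOLLOW(A) = { $, '-', 'n' }
  A → n: FIRST \ {ε} = { 'n' } — overlaps FOLLOW(A) on { 'n' }: CONFLICT
  A → ε: FIRST \ {ε} = { } — this is the only nullable alternative, skip
  A → n n: FIRST \ {ε} = { 'n' } — overlaps FOLLOW(A) on { 'n' }: CONFLICT

X has no nullable alternative, so no FIRST/FOLLOW check is needed there.

So the grammar has 2 FIRST/FOLLOW conflicts (marked CONFLICT above).

Answer: Yes. A → n with FOLLOW(A) on { 'n' }; A → n n with FOLLOW(A) on { 'n' }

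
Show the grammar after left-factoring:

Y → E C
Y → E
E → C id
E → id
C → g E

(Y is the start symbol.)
Left-factoring transforms A → αβ₁ | αβ₂ into A → αA' and A' → β₁ | β₂
(α is the longest common prefix among the alternatives). Repeat until
no nonterminal has two alternatives with a common prefix.

Round 1: Y has alternatives sharing prefix 'E'. Introduce Y': Y → E Y'
  Add: Y' → C
  Add: Y' → ε

No remaining common prefixes — done.

Resulting grammar:
Y → E Y'
Y' → C
Y' → ε
E → C id
E → id
C → g E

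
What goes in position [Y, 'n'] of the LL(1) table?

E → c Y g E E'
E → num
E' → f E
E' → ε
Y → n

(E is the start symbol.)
To find M[Y, 'n'], we find productions for Y where 'n' is in the predict set (PREDICT(N → α) = (FIRST(α) \ {ε}) ∪ (FOLLOW(N) if α ⇒* ε)).

Y → n: PREDICT = { 'n' }
  'n' is in predict set, so this production goes in M[Y, 'n']

M[Y, 'n'] = Y → n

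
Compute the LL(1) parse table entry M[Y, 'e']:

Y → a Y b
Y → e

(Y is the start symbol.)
Y → e

To find M[Y, 'e'], we find productions for Y where 'e' is in the predict set (PREDICT(N → α) = (FIRST(α) \ {ε}) ∪ (FOLLOW(N) if α ⇒* ε)).

Y → a Y b: PREDICT = { 'a' }
Y → e: PREDICT = { 'e' }
  'e' is in predict set, so this production goes in M[Y, 'e']

M[Y, 'e'] = Y → e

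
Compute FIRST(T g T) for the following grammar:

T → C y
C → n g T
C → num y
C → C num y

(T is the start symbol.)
FIRST sets of the non-terminals involved (from the grammar, by fixed-point iteration):
  FIRST(T) = { 'n', 'num' }

To compute FIRST(T g T), process the symbols left to right:
Symbol T is a non-terminal. Add FIRST(T) \ {ε} = { 'n', 'num' }
T is not nullable (ε ∉ FIRST(T)), so stop here.
FIRST(T g T) = { 'n', 'num' }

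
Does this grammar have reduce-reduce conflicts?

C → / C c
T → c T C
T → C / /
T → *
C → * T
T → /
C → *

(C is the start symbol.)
Yes — I6: [C → * .] vs [T → * .]

A reduce-reduce conflict occurs when an LR(0) state has two complete items [A → α .] and [B → β .] — both call for a reduction, and with no lookahead the parser cannot choose between them.

Augment with C' → C and build the canonical LR(0) collection (I0 = CLOSURE({[C' → . C]}), then GOTO on every symbol after a dot until no new states appear). It has 15 states:
  I0: { [C → . * T], [C → . *], [C → . / C c], [C' → . C] }  — shift
  I1: { [C → * . T], [C → * .], [C → . * T], [C → . *], [C → . / C c], [T → . *], [T → . /], [T → . C / /], [T → . c T C] }  — shift, reduce
  I2: { [C → . * T], [C → . *], [C → . / C c], [C → / . C c] }  — shift
  I3: { [C' → C .] }  — accept
  I4: { [C → / C . c] }  — shift
  I5: { [C → / C c .] }  — reduce
  I6: { [C → * . T], [C → * .], [C → . * T], [C → . *], [C → . / C c], [T → * .], [T → . *], [T → . /], [T → . C / /], [T → . c T C] }  — shift, 2 reduces
  I7: { [C → . * T], [C → . *], [C → . / C c], [C → / . C c], [T → / .] }  — shift, reduce
  I8: { [T → C . / /] }  — shift
  I9: { [C → * T .] }  — reduce
  I10: { [C → . * T], [C → . *], [C → . / C c], [T → . *], [T → . /], [T → . C / /], [T → . c T C], [T → c . T C] }  — shift
  I11: { [C → . * T], [C → . *], [C → . / C c], [T → c T . C] }  — shift
  I12: { [T → c T C .] }  — reduce
  I13: { [T → C / . /] }  — shift
  I14: { [T → C / / .] }  — reduce

I6 contains complete items [C → * .], [T → * .] — reduce-reduce conflict.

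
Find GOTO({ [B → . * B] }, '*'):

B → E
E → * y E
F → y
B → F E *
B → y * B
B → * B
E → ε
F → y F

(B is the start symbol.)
GOTO(I, '*') = CLOSURE({ [A → αX.β] : [A → α.Xβ] ∈ I, X = '*' })

Items with dot before '*', with the dot advanced:
  [B → . * B] → [B → * . B]
Closure of the advanced items:
  [B → * . B] has the dot before B: add [B → . E], [B → . F E *], [B → . y * B], [B → . * B]
  [B → . E] has the dot before E: add [E → . * y E], [E → .]
  [B → . F E *] has the dot before F: add [F → . y], [F → . y F]

GOTO = { [B → * . B], [B → . * B], [B → . E], [B → . F E *], [B → . y * B], [E → . * y E], [E → .], [F → . y F], [F → . y] }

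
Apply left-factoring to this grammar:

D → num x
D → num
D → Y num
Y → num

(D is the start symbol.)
Left-factoring transforms A → αβ₁ | αβ₂ into A → αA' and A' → β₁ | β₂
(α is the longest common prefix among the alternatives). Repeat until
no nonterminal has two alternatives with a common prefix.

Round 1: D has alternatives sharing prefix 'num'. Introduce D': D → num D'
  Add: D' → x
  Add: D' → ε

No remaining common prefixes — done.

Resulting grammar:
D → num D'
D' → x
D' → ε
D → Y num
Y → num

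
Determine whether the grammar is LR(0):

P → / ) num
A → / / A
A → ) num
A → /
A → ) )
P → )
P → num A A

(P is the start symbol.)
A grammar is LR(0) if no state in the canonical LR(0) collection has:
  - both a shift item (dot before a terminal) and a complete item (shift-reduce conflict), or
  - two or more complete items (reduce-reduce conflict; the accept item [P' → P .] counts as a complete item here).

Augment with P' → P and build the canonical LR(0) collection (I0 = CLOSURE({[P' → . P]}), then GOTO on every symbol after a dot until no new states appear). It has 15 states:
  I0: { [P → . )], [P → . / ) num], [P → . num A A], [P' → . P] }  — shift
  I1: { [P → ) .] }  — reduce
  I2: { [P → / . ) num] }  — shift
  I3: { [P' → P .] }  — accept
  I4: { [A → . ) )], [A → . ) num], [A → . / / A], [A → . /], [P → num . A A] }  — shift
  I5: { [A → ) . )], [A → ) . num] }  — shift
  I6: { [A → / . / A], [A → / .] }  — shift, reduce
  I7: { [A → . ) )], [A → . ) num], [A → . / / A], [A → . /], [P → num A . A] }  — shift
  I8: { [P → num A A .] }  — reduce
  I9: { [A → . ) )], [A → . ) num], [A → . / / A], [A → . /], [A → / / . A] }  — shift
  I10: { [A → / / A .] }  — reduce
  I11: { [A → ) ) .] }  — reduce
  I12: { [A → ) num .] }  — reduce
  I13: { [P → / ) . num] }  — shift
  I14: { [P → / ) num .] }  — reduce

Conflict in state I6:
  Shift-reduce conflict between [A → / .] and [A → / . / A]
So the grammar is NOT LR(0).

Answer: No. Shift-reduce conflict between [A → / .] and [A → / . / A]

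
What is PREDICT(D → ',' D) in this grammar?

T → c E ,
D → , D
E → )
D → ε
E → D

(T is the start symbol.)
{ ',' }

PREDICT(D → ',' D) = (FIRST(RHS) \ {ε}) ∪ (FOLLOW(D) if ε ∈ FIRST(RHS), i.e. RHS ⇒* ε)
FIRST(',' D) = { ',' }
ε ∉ FIRST(',' D), so FOLLOW(D) is not added.
PREDICT(D → ',' D) = { ',' }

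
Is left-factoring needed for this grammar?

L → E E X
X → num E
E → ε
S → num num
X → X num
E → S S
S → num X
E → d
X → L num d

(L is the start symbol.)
Left-factoring is needed when two productions for the same non-terminal
share a common prefix on the right-hand side.

Productions for X:
  X → num E
  X → X num
  X → L num d
Productions for E:
  E → ε
  E → S S
  E → d
Productions for S:
  S → num num
  S → num X

Found common prefix 'num' in productions for S

Answer: Yes, S has productions with common prefix 'num'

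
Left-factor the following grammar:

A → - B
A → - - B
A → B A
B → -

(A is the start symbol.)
Left-factoring transforms A → αβ₁ | αβ₂ into A → αA' and A' → β₁ | β₂
(α is the longest common prefix among the alternatives). Repeat until
no nonterminal has two alternatives with a common prefix.

Round 1: A has alternatives sharing prefix '-'. Introduce A': A → - A'
  Add: A' → B
  Add: A' → - B

No remaining common prefixes — done.

Resulting grammar:
A → - A'
A' → B
A' → - B
A → B A
B → -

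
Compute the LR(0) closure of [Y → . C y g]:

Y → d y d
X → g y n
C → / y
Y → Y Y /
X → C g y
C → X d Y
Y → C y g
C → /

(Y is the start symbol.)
{ [C → . / y], [C → . /], [C → . X d Y], [X → . C g y], [X → . g y n], [Y → . C y g] }

Start with: [Y → . C y g]
  [Y → . C y g] has the dot before C: add [C → . / y], [C → . X d Y], [C → . /]
  [C → . X d Y] has the dot before X: add [X → . g y n], [X → . C g y]
No further items can be added.

CLOSURE = { [C → . / y], [C → . /], [C → . X d Y], [X → . C g y], [X → . g y n], [Y → . C y g] }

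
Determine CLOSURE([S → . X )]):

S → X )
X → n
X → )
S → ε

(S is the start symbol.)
Start with: [S → . X )]
  [S → . X )] has the dot before X: add [X → . n], [X → . )]
No further items can be added.

CLOSURE = { [S → . X )], [X → . )], [X → . n] }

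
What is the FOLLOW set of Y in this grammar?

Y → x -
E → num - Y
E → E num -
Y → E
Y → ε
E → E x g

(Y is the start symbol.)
To compute FOLLOW(Y), find every occurrence of Y on a right-hand side N → α Y β: add FIRST(β) \ {ε}, and if β is empty or nullable also add FOLLOW(N). Iterate to a fixed point.

Y is the start symbol, so $ ∈ FOLLOW(Y).
In E → num - Y: Y is at the end, add FOLLOW(E)

The FOLLOW sets referred to above (computed the same way, to a fixed point):
  FOLLOW(E) = { $, 'num', 'x' }

Taking the union: FOLLOW(Y) = { $, 'num', 'x' }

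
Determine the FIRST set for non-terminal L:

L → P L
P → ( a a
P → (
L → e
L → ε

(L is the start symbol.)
FIRST sets of the other non-terminals involved (by the same procedure, iterated to a fixed point):
  FIRST(P) = { '(' }

From L → P L:
  - P is a non-terminal: add FIRST(P) \ {ε} = { '(' }
    P is not nullable, so stop
From L → e:
  - e is a terminal: add 'e' and stop
From L → ε:
  - ε-production, so ε ∈ FIRST(L)

Collecting: FIRST(L) = { '(', 'e', ε }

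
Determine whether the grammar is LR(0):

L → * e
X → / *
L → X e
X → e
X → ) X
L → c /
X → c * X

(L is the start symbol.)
Yes, the grammar is LR(0)

A grammar is LR(0) if no state in the canonical LR(0) collection has:
  - both a shift item (dot before a terminal) and a complete item (shift-reduce conflict), or
  - two or more complete items (reduce-reduce conflict; the accept item [L' → L .] counts as a complete item here).

Augment with L' → L and build the canonical LR(0) collection (I0 = CLOSURE({[L' → . L]}), then GOTO on every symbol after a dot until no new states appear). It has 16 states:
  I0: { [L → . * e], [L → . X e], [L → . c /], [L' → . L], [X → . ) X], [X → . / *], [X → . c * X], [X → . e] }  — shift
  I1: { [X → ) . X], [X → . ) X], [X → . / *], [X → . c * X], [X → . e] }  — shift
  I2: { [L → * . e] }  — shift
  I3: { [X → / . *] }  — shift
  I4: { [L' → L .] }  — accept
  I5: { [L → X . e] }  — shift
  I6: { [L → c . /], [X → c . * X] }  — shift
  I7: { [X → e .] }  — reduce
  I8: { [X → . ) X], [X → . / *], [X → . c * X], [X → . e], [X → c * . X] }  — shift
  I9: { [L → c / .] }  — reduce
  I10: { [X → c * X .] }  — reduce
  I11: { [X → c . * X] }  — shift
  I12: { [L → X e .] }  — reduce
  I13: { [X → / * .] }  — reduce
  I14: { [L → * e .] }  — reduce
  I15: { [X → ) X .] }  — reduce

Every state is either a pure shift/goto state or contains exactly one complete item and nothing to shift — no conflicts. The grammar is LR(0).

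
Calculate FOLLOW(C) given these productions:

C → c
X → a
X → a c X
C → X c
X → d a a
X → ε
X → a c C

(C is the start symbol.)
{ $, 'c' }

To compute FOLLOW(C), find every occurrence of C on a right-hand side N → α C β: add FIRST(β) \ {ε}, and if β is empty or nullable also add FOLLOW(N). Iterate to a fixed point.

C is the start symbol, so $ ∈ FOLLOW(C).
In X → a c C: C is at the end, add FOLLOW(X)

The FOLLOW sets referred to above (computed the same way, to a fixed point):
  FOLLOW(X) = { 'c' }

Taking the union: FOLLOW(C) = { $, 'c' }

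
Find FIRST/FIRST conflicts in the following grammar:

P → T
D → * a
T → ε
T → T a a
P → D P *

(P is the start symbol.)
No FIRST/FIRST conflicts.

A FIRST/FIRST conflict occurs when two productions N → α and N → β for the same non-terminal have FIRST(α) ∩ FIRST(β) ≠ ∅ (with ε ∈ FIRST of a nullable right-hand side, so two nullable alternatives also conflict).

FIRST sets of the non-terminals at (or reachable through a nullable prefix from) the front of some alternative:
  FIRST(T) = { 'a', ε }
  FIRST(D) = { '*' }

Productions for P:
  P → T: FIRST = { 'a', ε }
  P → D P *: FIRST = { '*' }
Productions for T:
  T → ε: FIRST = { ε }
  T → T a a: FIRST = { 'a' }
D has only one production, so no FIRST/FIRST conflict is possible there.

All alternatives of each non-terminal have pairwise disjoint FIRST sets.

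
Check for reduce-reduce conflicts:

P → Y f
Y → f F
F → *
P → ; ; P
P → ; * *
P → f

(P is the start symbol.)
No reduce-reduce conflicts

Augment with P' → P and build the canonical LR(0) collection (I0 = CLOSURE({[P' → . P]}), then GOTO on every symbol after a dot until no new states appear). It has 12 states:
  I0: { [P → . ; * *], [P → . ; ; P], [P → . Y f], [P → . f], [P' → . P], [Y → . f F] }  — shift
  I1: { [P → ; . * *], [P → ; . ; P] }  — shift
  I2: { [P' → P .] }  — accept
  I3: { [P → Y . f] }  — shift
  I4: { [F → . *], [P → f .], [Y → f . F] }  — shift, reduce
  I5: { [F → * .] }  — reduce
  I6: { [Y → f F .] }  — reduce
  I7: { [P → Y f .] }  — reduce
  I8: { [P → ; * . *] }  — shift
  I9: { [P → . ; * *], [P → . ; ; P], [P → . Y f], [P → . f], [P → ; ; . P], [Y → . f F] }  — shift
  I10: { [P → ; ; P .] }  — reduce
  I11: { [P → ; * * .] }  — reduce

No state contains more than one complete item.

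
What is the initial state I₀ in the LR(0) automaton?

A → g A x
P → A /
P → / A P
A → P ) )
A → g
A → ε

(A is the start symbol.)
First, augment the grammar with A' → A
I₀ = CLOSURE({ [A' → . A] }):
  [A' → . A] has the dot before A: add [A → . g A x], [A → . P ) )], [A → . g], [A → .]
  [A → . P ) )] has the dot before P: add [P → . A /], [P → . / A P]
No further items can be added.

I₀ = { [A → . P ) )], [A → . g A x], [A → . g], [A → .], [A' → . A], [P → . / A P], [P → . A /] }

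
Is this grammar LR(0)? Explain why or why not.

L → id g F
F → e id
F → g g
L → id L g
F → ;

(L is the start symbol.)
Yes, the grammar is LR(0)

A grammar is LR(0) if no state in the canonical LR(0) collection has:
  - both a shift item (dot before a terminal) and a complete item (shift-reduce conflict), or
  - two or more complete items (reduce-reduce conflict; the accept item [L' → L .] counts as a complete item here).

Augment with L' → L and build the canonical LR(0) collection (I0 = CLOSURE({[L' → . L]}), then GOTO on every symbol after a dot until no new states appear). It has 12 states:
  I0: { [L → . id L g], [L → . id g F], [L' → . L] }  — shift
  I1: { [L' → L .] }  — accept
  I2: { [L → . id L g], [L → . id g F], [L → id . L g], [L → id . g F] }  — shift
  I3: { [L → id L . g] }  — shift
  I4: { [F → . ;], [F → . e id], [F → . g g], [L → id g . F] }  — shift
  I5: { [F → ; .] }  — reduce
  I6: { [L → id g F .] }  — reduce
  I7: { [F → e . id] }  — shift
  I8: { [F → g . g] }  — shift
  I9: { [F → g g .] }  — reduce
  I10: { [F → e id .] }  — reduce
  I11: { [L → id L g .] }  — reduce

Every state is either a pure shift/goto state or contains exactly one complete item and nothing to shift — no conflicts. The grammar is LR(0).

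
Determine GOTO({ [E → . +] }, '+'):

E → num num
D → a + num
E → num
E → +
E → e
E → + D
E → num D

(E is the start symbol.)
{ [E → + .] }

GOTO(I, '+') = CLOSURE({ [A → αX.β] : [A → α.Xβ] ∈ I, X = '+' })

Items with dot before '+', with the dot advanced:
  [E → . +] → [E → + .]
Closure adds nothing (no advanced item has the dot before a non-terminal).

GOTO = { [E → + .] }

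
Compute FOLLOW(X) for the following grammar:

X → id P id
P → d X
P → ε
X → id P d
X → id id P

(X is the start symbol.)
{ $, 'd', 'id' }

X is the start symbol, so $ ∈ FOLLOW(X).
In P → d X: X is at the end, add FOLLOW(P)

The FOLLOW sets referred to above (computed the same way, to a fixed point):
  FOLLOW(P) = { $, 'd', 'id' }

Taking the union: FOLLOW(X) = { $, 'd', 'id' }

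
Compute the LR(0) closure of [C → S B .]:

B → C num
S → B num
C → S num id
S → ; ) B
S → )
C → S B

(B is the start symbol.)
Start with: [C → S B .]
The dot is at the end, so nothing is added.

CLOSURE = { [C → S B .] }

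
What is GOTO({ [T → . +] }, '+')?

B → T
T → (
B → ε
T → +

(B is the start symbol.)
{ [T → + .] }

GOTO(I, '+') = CLOSURE({ [A → αX.β] : [A → α.Xβ] ∈ I, X = '+' })

Items with dot before '+', with the dot advanced:
  [T → . +] → [T → + .]
Closure adds nothing (no advanced item has the dot before a non-terminal).

GOTO = { [T → + .] }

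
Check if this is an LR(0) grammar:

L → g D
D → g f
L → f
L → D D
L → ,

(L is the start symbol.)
Augment with L' → L and build the canonical LR(0) collection (I0 = CLOSURE({[L' → . L]}), then GOTO on every symbol after a dot until no new states appear). It has 10 states:
  I0: { [D → . g f], [L → . ,], [L → . D D], [L → . f], [L → . g D], [L' → . L] }  — shift
  I1: { [L → , .] }  — reduce
  I2: { [D → . g f], [L → D . D] }  — shift
  I3: { [L' → L .] }  — accept
  I4: { [L → f .] }  — reduce
  I5: { [D → . g f], [D → g . f], [L → g . D] }  — shift
  I6: { [L → g D .] }  — reduce
  I7: { [D → g f .] }  — reduce
  I8: { [D → g . f] }  — shift
  I9: { [L → D D .] }  — reduce

Every state is either a pure shift/goto state or contains exactly one complete item and nothing to shift — no conflicts. The grammar is LR(0).

Answer: Yes, the grammar is LR(0)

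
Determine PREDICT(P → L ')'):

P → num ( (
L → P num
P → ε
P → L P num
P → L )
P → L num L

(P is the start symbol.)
{ 'num' }

PREDICT(P → L ')') = (FIRST(RHS) \ {ε}) ∪ (FOLLOW(P) if ε ∈ FIRST(RHS), i.e. RHS ⇒* ε)
FIRST(L) = { 'num' }
FIRST(L ')') = { 'num' }
ε ∉ FIRST(L ')'), so FOLLOW(P) is not added.
PREDICT(P → L ')') = { 'num' }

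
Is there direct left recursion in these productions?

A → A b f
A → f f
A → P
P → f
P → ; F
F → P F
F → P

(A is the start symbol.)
Direct left recursion occurs when N → N α for some non-terminal N (the right-hand side begins with the left-hand side itself).

A → A b f: LEFT RECURSIVE (starts with A)
A → f f: starts with f
A → P: starts with P
P → f: starts with f
P → ; F: starts with ';'
F → P F: starts with P
F → P: starts with P

The grammar has direct left recursion on: A.

Answer: Yes, A is left-recursive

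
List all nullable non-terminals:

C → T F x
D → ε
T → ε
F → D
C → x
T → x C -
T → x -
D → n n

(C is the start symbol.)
ε-productions: D → ε, T → ε
So D, T are immediately nullable.
F → D: every symbol on the right is nullable, so F is nullable too.
No further non-terminal can be added: every production for the remaining non-terminals contains a terminal or a non-nullable non-terminal.
Nullable = { 'D', 'F', 'T' }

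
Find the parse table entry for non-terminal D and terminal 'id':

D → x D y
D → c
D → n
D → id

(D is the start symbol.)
D → id

To find M[D, 'id'], we find productions for D where 'id' is in the predict set (PREDICT(N → α) = (FIRST(α) \ {ε}) ∪ (FOLLOW(N) if α ⇒* ε)).

D → x D y: PREDICT = { 'x' }
D → c: PREDICT = { 'c' }
D → n: PREDICT = { 'n' }
D → id: PREDICT = { 'id' }
  'id' is in predict set, so this production goes in M[D, 'id']

M[D, 'id'] = D → id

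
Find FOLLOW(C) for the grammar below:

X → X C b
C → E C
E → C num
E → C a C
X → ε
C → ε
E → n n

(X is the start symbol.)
{ 'a', 'b', 'n', 'num' }

To compute FOLLOW(C), find every occurrence of C on a right-hand side N → α C β: add FIRST(β) \ {ε}, and if β is empty or nullable also add FOLLOW(N). Iterate to a fixed point.

In X → X C b: C is followed by b, add FIRST(b) \ {ε} = { 'b' }
In C → E C: C is at the end; this adds FOLLOW(C) to itself — nothing new
In E → C num: C is followed by num, add FIRST(num) \ {ε} = { 'num' }
In E → C a C: C is followed by a C, add FIRST(a C) \ {ε} = { 'a' }
In E → C a C: C is at the end, add FOLLOW(E)

The FOLLOW sets referred to above (computed the same way, to a fixed point):
  FOLLOW(E) = { 'a', 'b', 'n', 'num' }

Taking the union: FOLLOW(C) = { 'a', 'b', 'n', 'num' }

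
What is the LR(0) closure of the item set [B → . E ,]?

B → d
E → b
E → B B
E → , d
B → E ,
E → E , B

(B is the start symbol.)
{ [B → . E ,], [B → . d], [E → . , d], [E → . B B], [E → . E , B], [E → . b] }

To compute CLOSURE, for each item [A → α.Bβ] where B is a non-terminal, add [B → .γ] for all productions B → γ; repeat for the newly added items until nothing changes.

Start with: [B → . E ,]
  [B → . E ,] has the dot before E: add [E → . b], [E → . B B], [E → . , d], [E → . E , B]
  [E → . B B] has the dot before B: add [B → . d]
No further items can be added.

CLOSURE = { [B → . E ,], [B → . d], [E → . , d], [E → . B B], [E → . E , B], [E → . b] }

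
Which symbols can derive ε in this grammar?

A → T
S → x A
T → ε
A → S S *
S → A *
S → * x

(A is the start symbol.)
A non-terminal is nullable if it can derive ε (the empty string): either it has an ε-production, or it has a production whose right-hand side consists entirely of nullable non-terminals.

ε-productions: T → ε
So T is immediately nullable.
A → T: every symbol on the right is nullable, so A is nullable too.
No further non-terminal can be added: every production for the remaining non-terminals contains a terminal or a non-nullable non-terminal.
Nullable = { 'A', 'T' }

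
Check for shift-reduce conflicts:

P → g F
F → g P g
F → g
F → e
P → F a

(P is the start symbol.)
Yes — I4: [F → g .] vs [F → . e]; I5: [P → g F .] vs [P → F . a]

Augment with P' → P and build the canonical LR(0) collection (I0 = CLOSURE({[P' → . P]}), then GOTO on every symbol after a dot until no new states appear). It has 9 states:
  I0: { [F → . e], [F → . g P g], [F → . g], [P → . F a], [P → . g F], [P' → . P] }  — shift
  I1: { [P → F . a] }  — shift
  I2: { [P' → P .] }  — accept
  I3: { [F → e .] }  — reduce
  I4: { [F → . e], [F → . g P g], [F → . g], [F → g . P g], [F → g .], [P → . F a], [P → . g F], [P → g . F] }  — shift, reduce
  I5: { [P → F . a], [P → g F .] }  — shift, reduce
  I6: { [F → g P . g] }  — shift
  I7: { [F → g P g .] }  — reduce
  I8: { [P → F a .] }  — reduce

I4 contains reduce item [F → g .] and shift items [F → . e], [F → . g], [F → . g P g], [P → . g F] — shift-reduce conflict.
I5 contains reduce item [P → g F .] and shift item [P → F . a] — shift-reduce conflict.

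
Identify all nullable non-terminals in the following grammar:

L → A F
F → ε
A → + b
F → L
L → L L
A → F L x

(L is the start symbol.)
ε-productions: F → ε
So F is immediately nullable.
No further non-terminal can be added: every production for the remaining non-terminals contains a terminal or a non-nullable non-terminal.
Nullable = { 'F' }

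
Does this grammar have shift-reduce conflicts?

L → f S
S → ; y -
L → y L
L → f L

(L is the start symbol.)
Augment with L' → L and build the canonical LR(0) collection (I0 = CLOSURE({[L' → . L]}), then GOTO on every symbol after a dot until no new states appear). It has 10 states:
  I0: { [L → . f L], [L → . f S], [L → . y L], [L' → . L] }  — shift
  I1: { [L' → L .] }  — accept
  I2: { [L → . f L], [L → . f S], [L → . y L], [L → f . L], [L → f . S], [S → . ; y -] }  — shift
  I3: { [L → . f L], [L → . f S], [L → . y L], [L → y . L] }  — shift
  I4: { [L → y L .] }  — reduce
  I5: { [S → ; . y -] }  — shift
  I6: { [L → f L .] }  — reduce
  I7: { [L → f S .] }  — reduce
  I8: { [S → ; y . -] }  — shift
  I9: { [S → ; y - .] }  — reduce

No state contains both a complete item and a shift item.

Answer: No shift-reduce conflicts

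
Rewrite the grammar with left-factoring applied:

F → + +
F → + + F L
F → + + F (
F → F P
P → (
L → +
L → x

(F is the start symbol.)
F → + + F'
F' → ε
F' → F F''
F'' → L
F'' → (
F → F P
P → (
L → +
L → x

Left-factoring transforms A → αβ₁ | αβ₂ into A → αA' and A' → β₁ | β₂
(α is the longest common prefix among the alternatives). Repeat until
no nonterminal has two alternatives with a common prefix.

Round 1: F has alternatives sharing prefix '+ +'. Introduce F': F → + + F'
  Add: F' → ε
  Add: F' → F L
  Add: F' → F (

Round 2: F' has alternatives sharing prefix 'F'. Introduce F'': F' → F F''
  Add: F'' → L
  Add: F'' → (

No remaining common prefixes — done.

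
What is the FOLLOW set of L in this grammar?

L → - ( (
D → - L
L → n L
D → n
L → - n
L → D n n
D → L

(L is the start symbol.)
{ $, 'n' }

L is the start symbol, so $ ∈ FOLLOW(L).
In D → - L: L is at the end, add FOLLOW(D)
In L → n L: L is at the end; this adds FOLLOW(L) to itself — nothing new
In D → L: L is at the end, add FOLLOW(D)

The FOLLOW sets referred to above (computed the same way, to a fixed point):
  FOLLOW(D) = { 'n' }

Taking the union: FOLLOW(L) = { $, 'n' }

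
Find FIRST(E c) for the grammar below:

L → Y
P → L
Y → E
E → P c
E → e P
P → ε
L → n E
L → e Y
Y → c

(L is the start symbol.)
FIRST sets of the non-terminals involved (from the grammar, by fixed-point iteration):
  FIRST(E) = { 'c', 'e', 'n' }

To compute FIRST(E c), process the symbols left to right:
Symbol E is a non-terminal. Add FIRST(E) \ {ε} = { 'c', 'e', 'n' }
E is not nullable (ε ∉ FIRST(E)), so stop here.
FIRST(E c) = { 'c', 'e', 'n' }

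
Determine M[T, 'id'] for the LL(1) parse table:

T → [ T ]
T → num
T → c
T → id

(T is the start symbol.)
To find M[T, 'id'], we find productions for T where 'id' is in the predict set (PREDICT(N → α) = (FIRST(α) \ {ε}) ∪ (FOLLOW(N) if α ⇒* ε)).

T → [ T ]: PREDICT = { '[' }
T → num: PREDICT = { 'num' }
T → c: PREDICT = { 'c' }
T → id: PREDICT = { 'id' }
  'id' is in predict set, so this production goes in M[T, 'id']

M[T, 'id'] = T → id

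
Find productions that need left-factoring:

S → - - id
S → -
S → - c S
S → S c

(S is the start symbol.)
Left-factoring is needed when two productions for the same non-terminal
share a common prefix on the right-hand side.

Productions for S:
  S → - - id
  S → -
  S → - c S
  S → S c

Found common prefix '-' in productions for S

Answer: Yes, S has productions with common prefix '-'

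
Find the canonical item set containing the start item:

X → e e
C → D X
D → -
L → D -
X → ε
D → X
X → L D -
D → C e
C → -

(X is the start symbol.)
First, augment the grammar with X' → X
I₀ = CLOSURE({ [X' → . X] }):
  [X' → . X] has the dot before X: add [X → . e e], [X → .], [X → . L D -]
  [X → . L D -] has the dot before L: add [L → . D -]
  [L → . D -] has the dot before D: add [D → . -], [D → . X], [D → . C e]
  [D → . C e] has the dot before C: add [C → . D X], [C → . -]
No further items can be added.

I₀ = { [C → . -], [C → . D X], [D → . -], [D → . C e], [D → . X], [L → . D -], [X → . L D -], [X → . e e], [X → .], [X' → . X] }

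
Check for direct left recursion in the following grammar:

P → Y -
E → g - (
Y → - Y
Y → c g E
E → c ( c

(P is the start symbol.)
P → Y -: starts with Y
E → g - (: starts with g
Y → - Y: starts with '-'
Y → c g E: starts with c
E → c ( c: starts with c

No direct left recursion found.

Answer: No direct left recursion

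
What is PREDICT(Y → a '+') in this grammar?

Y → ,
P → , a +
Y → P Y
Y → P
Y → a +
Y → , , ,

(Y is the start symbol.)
{ 'a' }

PREDICT(Y → a '+') = (FIRST(RHS) \ {ε}) ∪ (FOLLOW(Y) if ε ∈ FIRST(RHS), i.e. RHS ⇒* ε)
FIRST(a '+') = { 'a' }
ε ∉ FIRST(a '+'), so FOLLOW(Y) is not added.
PREDICT(Y → a '+') = { 'a' }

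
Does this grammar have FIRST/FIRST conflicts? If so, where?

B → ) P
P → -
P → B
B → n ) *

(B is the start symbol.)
No FIRST/FIRST conflicts.

A FIRST/FIRST conflict occurs when two productions N → α and N → β for the same non-terminal have FIRST(α) ∩ FIRST(β) ≠ ∅ (with ε ∈ FIRST of a nullable right-hand side, so two nullable alternatives also conflict).

FIRST sets of the non-terminals at (or reachable through a nullable prefix from) the front of some alternative:
  FIRST(B) = { ')', 'n' }

Productions for B:
  B → ) P: FIRST = { ')' }
  B → n ) *: FIRST = { 'n' }
Productions for P:
  P → -: FIRST = { '-' }
  P → B: FIRST = { ')', 'n' }

All alternatives of each non-terminal have pairwise disjoint FIRST sets.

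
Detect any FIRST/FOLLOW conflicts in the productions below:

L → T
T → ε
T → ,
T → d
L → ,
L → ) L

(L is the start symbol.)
A FIRST/FOLLOW conflict occurs when a non-terminal N has a nullable alternative N → β (β ⇒* ε) and another alternative N → α with FIRST(α) ∩ FOLLOW(N) ≠ ∅: on such a lookahead the parser cannot decide between expanding α and letting N vanish via β.

Nullable non-terminals: L, T.
FIRST sets used below: FIRST(T) = { ',', 'd', ε }

L: nullable alternative(s) L → T; FOLLOW(L) = { $ }
  L → T: FIRST \ {ε} = { ',', 'd' } — this is the only nullable alternative, skip
  L → ,: FIRST \ {ε} = { ',' } — disjoint from FOLLOW(L)
  L → ) L: FIRST \ {ε} = { ')' } — disjoint from FOLLOW(L)

T: nullable alternative(s) T → ε; FOLLOW(T) = { $ }
  T → ε: FIRST \ {ε} = { } — this is the only nullable alternative, skip
  T → ,: FIRST \ {ε} = { ',' } — disjoint from FOLLOW(T)
  T → d: FIRST \ {ε} = { 'd' } — disjoint from FOLLOW(T)

No FIRST/FOLLOW conflicts found.

Answer: No FIRST/FOLLOW conflicts.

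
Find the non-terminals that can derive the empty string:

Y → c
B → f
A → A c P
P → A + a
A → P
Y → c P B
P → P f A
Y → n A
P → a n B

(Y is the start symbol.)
None

There are no ε-productions, so no non-terminal can derive ε.
No non-terminals are nullable.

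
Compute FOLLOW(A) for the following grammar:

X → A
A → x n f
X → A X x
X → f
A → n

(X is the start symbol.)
{ $, 'f', 'n', 'x' }

In X → A: A is at the end, add FOLLOW(X)
In X → A X x: A is followed by X x, add FIRST(X x) \ {ε} = { 'f', 'n', 'x' }

The FOLLOW sets referred to above (computed the same way, to a fixed point):
  FOLLOW(X) = { $, 'x' }

Taking the union: FOLLOW(A) = { $, 'f', 'n', 'x' }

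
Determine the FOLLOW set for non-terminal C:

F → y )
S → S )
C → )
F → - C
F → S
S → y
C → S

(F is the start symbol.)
{ $ }

In F → - C: C is at the end, add FOLLOW(F)

The FOLLOW sets referred to above (computed the same way, to a fixed point):
  FOLLOW(F) = { $ }

Taking the union: FOLLOW(C) = { $ }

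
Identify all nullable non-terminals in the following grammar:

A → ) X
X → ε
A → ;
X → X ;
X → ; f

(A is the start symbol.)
{ 'X' }

A non-terminal is nullable if it can derive ε (the empty string): either it has an ε-production, or it has a production whose right-hand side consists entirely of nullable non-terminals.

ε-productions: X → ε
So X is immediately nullable.
No further non-terminal can be added: every production for the remaining non-terminals contains a terminal or a non-nullable non-terminal.
Nullable = { 'X' }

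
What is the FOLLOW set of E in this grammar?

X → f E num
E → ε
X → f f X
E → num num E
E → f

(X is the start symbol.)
To compute FOLLOW(E), find every occurrence of E on a right-hand side N → α E β: add FIRST(β) \ {ε}, and if β is empty or nullable also add FOLLOW(N). Iterate to a fixed point.

In X → f E num: E is followed by num, add FIRST(num) \ {ε} = { 'num' }
In E → num num E: E is at the end; this adds FOLLOW(E) to itself — nothing new

Taking the union: FOLLOW(E) = { 'num' }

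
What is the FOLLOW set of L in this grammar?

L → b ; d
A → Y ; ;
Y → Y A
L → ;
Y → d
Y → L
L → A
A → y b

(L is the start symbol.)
{ $, ';', 'b', 'd', 'y' }

L is the start symbol, so $ ∈ FOLLOW(L).
In Y → L: L is at the end, add FOLLOW(Y)

The FOLLOW sets referred to above (computed the same way, to a fixed point):
  FOLLOW(Y) = { ';', 'b', 'd', 'y' }

Taking the union: FOLLOW(L) = { $, ';', 'b', 'd', 'y' }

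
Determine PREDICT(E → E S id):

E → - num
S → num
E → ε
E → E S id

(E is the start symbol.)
{ '-', 'num' }

PREDICT(E → E S id) = (FIRST(RHS) \ {ε}) ∪ (FOLLOW(E) if ε ∈ FIRST(RHS), i.e. RHS ⇒* ε)
FIRST(E) = { '-', 'num', ε }
FIRST(S) = { 'num' }
FIRST(E S id) = { '-', 'num' }
ε ∉ FIRST(E S id), so FOLLOW(E) is not added.
PREDICT(E → E S id) = { '-', 'num' }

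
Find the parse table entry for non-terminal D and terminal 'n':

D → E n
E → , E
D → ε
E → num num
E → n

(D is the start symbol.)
To find M[D, 'n'], we find productions for D where 'n' is in the predict set (PREDICT(N → α) = (FIRST(α) \ {ε}) ∪ (FOLLOW(N) if α ⇒* ε)).

Relevant sets:
  FIRST(E) = { ',', 'n', 'num' }
  FOLLOW(D) = { $ }

D → E n: PREDICT = { ',', 'n', 'num' }
  'n' is in predict set, so this production goes in M[D, 'n']
D → ε: PREDICT = { $ }

M[D, 'n'] = D → E n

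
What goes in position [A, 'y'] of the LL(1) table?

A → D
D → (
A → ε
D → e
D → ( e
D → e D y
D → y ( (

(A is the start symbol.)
A → D

To find M[A, 'y'], we find productions for A where 'y' is in the predict set (PREDICT(N → α) = (FIRST(α) \ {ε}) ∪ (FOLLOW(N) if α ⇒* ε)).

Relevant sets:
  FIRST(D) = { '(', 'e', 'y' }
  FOLLOW(A) = { $ }

A → D: PREDICT = { '(', 'e', 'y' }
  'y' is in predict set, so this production goes in M[A, 'y']
A → ε: PREDICT = { $ }

M[A, 'y'] = A → D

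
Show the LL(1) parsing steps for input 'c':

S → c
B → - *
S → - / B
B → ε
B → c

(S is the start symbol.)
LL(1) parsing maintains a stack (initially the start symbol over $) and the input. At each step: if the stack top is a terminal, match it against the current input token; if it is a non-terminal N, replace it with the RHS of M[N, lookahead] (the unique production whose predict set contains the lookahead).

Stack is shown with the top on the left.

Stack  Input  Action
--------------------
S $    c $    output S → c
c $    c $    match 'c'
$      $      accept

The string is accepted.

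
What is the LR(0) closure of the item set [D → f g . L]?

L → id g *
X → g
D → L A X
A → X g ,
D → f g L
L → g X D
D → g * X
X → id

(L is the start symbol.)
{ [D → f g . L], [L → . g X D], [L → . id g *] }

Start with: [D → f g . L]
  [D → f g . L] has the dot before L: add [L → . id g *], [L → . g X D]
No further items can be added.

CLOSURE = { [D → f g . L], [L → . g X D], [L → . id g *] }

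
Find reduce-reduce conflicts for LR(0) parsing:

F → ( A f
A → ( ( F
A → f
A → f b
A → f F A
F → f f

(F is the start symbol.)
No reduce-reduce conflicts

Augment with F' → F and build the canonical LR(0) collection (I0 = CLOSURE({[F' → . F]}), then GOTO on every symbol after a dot until no new states appear). It has 14 states:
  I0: { [F → . ( A f], [F → . f f], [F' → . F] }  — shift
  I1: { [A → . ( ( F], [A → . f F A], [A → . f b], [A → . f], [F → ( . A f] }  — shift
  I2: { [F' → F .] }  — accept
  I3: { [F → f . f] }  — shift
  I4: { [F → f f .] }  — reduce
  I5: { [A → ( . ( F] }  — shift
  I6: { [F → ( A . f] }  — shift
  I7: { [A → f . F A], [A → f . b], [A → f .], [F → . ( A f], [F → . f f] }  — shift, reduce
  I8: { [A → . ( ( F], [A → . f F A], [A → . f b], [A → . f], [A → f F . A] }  — shift
  I9: { [A → f b .] }  — reduce
  I10: { [A → f F A .] }  — reduce
  I11: { [F → ( A f .] }  — reduce
  I12: { [A → ( ( . F], [F → . ( A f], [F → . f f] }  — shift
  I13: { [A → ( ( F .] }  — reduce

No state contains more than one complete item.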